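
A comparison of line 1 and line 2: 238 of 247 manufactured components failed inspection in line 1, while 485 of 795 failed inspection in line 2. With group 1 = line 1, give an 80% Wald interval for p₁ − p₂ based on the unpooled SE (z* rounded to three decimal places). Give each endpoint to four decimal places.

(0.3266, 0.3804)

p̂₁ = 0.96356, p̂₂ = 0.61006, so the observed difference is 0.35350.
Unpooled SE = √(p̂₁(1−p̂₁)/n₁ + p̂₂(1−p̂₂)/n₂) = √(0.000142144 + 0.000299228) = 0.021009.
z* = 1.282 at the 80% level. Margin of error = 0.02693.
So the interval runs from 0.3266 to 0.3804.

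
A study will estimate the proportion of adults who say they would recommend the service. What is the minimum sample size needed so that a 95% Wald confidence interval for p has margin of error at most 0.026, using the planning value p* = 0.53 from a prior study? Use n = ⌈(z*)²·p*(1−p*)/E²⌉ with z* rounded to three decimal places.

n = 1416

z* = 1.960 at the 95% level.
p*(1−p*) = 0.53·0.47 = 0.2491.
(z*)²·p*(1−p*)/E² = 3.841600·0.2491/0.000676 = 1415.596.
Rounding up, n = 1416.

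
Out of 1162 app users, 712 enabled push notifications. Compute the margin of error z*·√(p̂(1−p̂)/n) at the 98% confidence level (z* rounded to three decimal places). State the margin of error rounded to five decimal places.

Sample proportion p̂ = 712/1162 = 0.61274.
SE(p̂) = √(0.61274·0.38726/1162) = 0.014290.
z* = 2.326 at the 98% level.
ME = 2.326·0.014290 = 0.03324.

ME = 0.03324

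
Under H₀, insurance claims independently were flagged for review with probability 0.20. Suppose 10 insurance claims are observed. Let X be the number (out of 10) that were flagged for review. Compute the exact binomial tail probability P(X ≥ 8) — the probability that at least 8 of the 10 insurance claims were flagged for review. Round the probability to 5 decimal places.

P = 0.00008

X ~ Binomial(n=10, p=0.20).
P(X ≥ 8) = C(10,8)·0.20^8·0.80^2 + C(10,9)·0.20^9·0.80^1 + C(10,10)·0.20^10·0.80^0.
= 0.000074 + 0.000004 + 0.000000 = 0.00008.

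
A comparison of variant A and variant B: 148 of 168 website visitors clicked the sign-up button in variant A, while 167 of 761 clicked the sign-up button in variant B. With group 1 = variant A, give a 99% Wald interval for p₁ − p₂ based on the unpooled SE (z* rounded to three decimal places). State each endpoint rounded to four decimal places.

(0.5864, 0.7366)

p̂₁ = 0.88095, p̂₂ = 0.21945, so the observed difference is 0.66150.
SE = √(0.000624258 + 0.000225086) = √0.000849344 = 0.029144.
For 99% confidence, z* = 2.576. Margin of error = 0.07507.
Interval: 0.66150 ± 0.07507 → (0.5864, 0.7366).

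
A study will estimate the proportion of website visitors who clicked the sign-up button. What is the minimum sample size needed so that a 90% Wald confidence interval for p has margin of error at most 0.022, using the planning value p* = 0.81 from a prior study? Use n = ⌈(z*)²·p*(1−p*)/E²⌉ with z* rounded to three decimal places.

n = 861

z* = 1.645 at the 90% level.
p*(1−p*) = 0.81·0.19 = 0.1539.
Required n before rounding: 2.706025 × 0.1539 / 0.022² = 860.449.
⌈860.449⌉ = 861.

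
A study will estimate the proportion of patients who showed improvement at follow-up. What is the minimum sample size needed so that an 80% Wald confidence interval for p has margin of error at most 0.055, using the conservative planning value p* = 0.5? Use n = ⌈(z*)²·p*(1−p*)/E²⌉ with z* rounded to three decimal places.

z* = 1.282 at the 80% level.
p*(1−p*) = 0.2500.
(z*)²·p*(1−p*)/E² = 1.643524·0.2500/0.003025 = 135.828.
Rounding up, n = 136.

n = 136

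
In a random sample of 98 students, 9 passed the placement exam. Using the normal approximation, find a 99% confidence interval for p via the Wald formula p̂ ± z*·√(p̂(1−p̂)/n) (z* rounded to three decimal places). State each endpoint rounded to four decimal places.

(0.0167, 0.1670)

With x = 9 successes in n = 98, p̂ = 0.09184.
Standard error of p̂: √(0.083403/98) = √0.000851048 = 0.029173.
For 99% confidence, z* = 2.576.
Margin of error: 2.576 × 0.029173 = 0.07515.
So the interval runs from 0.0167 to 0.1670.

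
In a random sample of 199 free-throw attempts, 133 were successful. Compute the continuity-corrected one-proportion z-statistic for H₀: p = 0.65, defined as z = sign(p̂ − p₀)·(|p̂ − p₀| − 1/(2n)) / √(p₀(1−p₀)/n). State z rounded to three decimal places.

z = 0.468

Sample proportion p̂ = 133/199 = 0.66834. p̂ − p₀ = 0.018342.
Continuity correction 1/(2n) = 1/398 = 0.002513.
Corrected numerator: |0.018342| − 0.002513 = 0.015829.
Null standard error: √(0.65·0.35/199) = √0.001143216 = 0.033811.
z = (+)0.015829/0.033811 = 0.468.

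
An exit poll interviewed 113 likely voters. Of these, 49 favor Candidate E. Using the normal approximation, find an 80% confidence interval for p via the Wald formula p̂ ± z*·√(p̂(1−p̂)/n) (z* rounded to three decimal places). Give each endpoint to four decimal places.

(0.3739, 0.4934)

p̂ = 49/113 = 0.43363.
SE = √(p̂(1−p̂)/n) = √(0.245595/113) = 0.046620.
For 80% confidence, z* = 1.282.
Margin = 1.282·0.046620 = 0.05977.
CI: 0.43363 ± 0.05977 = (0.3739, 0.4934).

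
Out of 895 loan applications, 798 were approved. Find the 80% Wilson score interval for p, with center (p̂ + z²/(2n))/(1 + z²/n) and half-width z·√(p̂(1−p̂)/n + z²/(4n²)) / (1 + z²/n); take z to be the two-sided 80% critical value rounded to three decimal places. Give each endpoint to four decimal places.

Here p̂ = 798/895 = 0.89162 and z = 1.282 (z² = 1.643524).
1 + z²/n = 1.001836.
Adjusted center: (0.89162 + z²/(2n))/1.001836 = 0.89090.
Radicand: p̂(1−p̂)/n + z²/(4n²) = 0.000107971 + 0.000000513 = 0.000108484.
Half-width = z·√(radicand)/denom = 1.282·0.010416/1.001836 = 0.01333.
So the interval runs from 0.8776 to 0.9042.

(0.8776, 0.9042)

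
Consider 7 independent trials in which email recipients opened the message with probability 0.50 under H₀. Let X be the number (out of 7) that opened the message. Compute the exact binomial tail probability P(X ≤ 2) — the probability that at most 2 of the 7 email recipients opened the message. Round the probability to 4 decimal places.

P = 0.2266

X ~ Binomial(n=7, p=0.50).
P(X ≤ 2) = C(7,0)·0.50^0·0.50^7 + C(7,1)·0.50^1·0.50^6 + C(7,2)·0.50^2·0.50^5.
= 0.007812 + 0.054688 + 0.164062 = 0.2266.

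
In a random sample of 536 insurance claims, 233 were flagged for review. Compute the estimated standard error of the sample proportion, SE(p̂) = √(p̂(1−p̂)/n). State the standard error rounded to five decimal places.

Sample proportion p̂ = 233/536 = 0.43470.
p̂(1−p̂) = 0.43470·0.56530 = 0.245736.
SE = √(0.245736/536) = 0.02141.

SE = 0.02141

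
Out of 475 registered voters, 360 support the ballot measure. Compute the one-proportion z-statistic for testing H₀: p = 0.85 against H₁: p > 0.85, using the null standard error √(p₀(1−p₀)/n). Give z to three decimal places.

With x = 360 successes in n = 475, p̂ = 0.75789.
Under H₀, SE = √(p₀(1−p₀)/n) = √(0.85·0.15/475) = √0.000268421 = 0.016384.
z = (p̂ − p₀)/SE = (0.75789 − 0.85)/0.016384 = -5.622.

z = -5.622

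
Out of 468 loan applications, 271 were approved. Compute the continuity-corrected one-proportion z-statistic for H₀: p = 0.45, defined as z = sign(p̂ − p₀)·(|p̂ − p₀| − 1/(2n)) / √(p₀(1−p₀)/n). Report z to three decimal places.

p̂ = 271/468 = 0.57906. p̂ − p₀ = 0.129060.
Continuity correction 1/(2n) = 1/936 = 0.001068.
Corrected numerator: |0.129060| − 0.001068 = 0.127992.
SE₀ = √(0.45·0.55/468) = 0.022997.
z = +0.127992/0.022997 = 5.566.

z = 5.566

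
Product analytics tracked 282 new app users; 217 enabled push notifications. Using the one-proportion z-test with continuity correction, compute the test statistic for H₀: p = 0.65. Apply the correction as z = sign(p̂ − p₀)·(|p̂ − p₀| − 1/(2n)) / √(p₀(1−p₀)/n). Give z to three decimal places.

z = 4.145

p̂ = 217/282 = 0.76950. p̂ − p₀ = 0.119504.
1/(2n) = 0.001773.
Corrected numerator: |0.119504| − 0.001773 = 0.117731.
SE₀ = √(0.65·0.35/282) = 0.028403.
z = (+)0.117731/0.028403 = 4.145.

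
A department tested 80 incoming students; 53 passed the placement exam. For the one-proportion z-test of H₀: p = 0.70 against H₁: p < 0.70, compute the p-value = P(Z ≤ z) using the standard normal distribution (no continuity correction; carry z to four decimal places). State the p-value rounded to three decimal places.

p-value = 0.232

The sample proportion is 53/80 = 0.66250.
SE₀ = √(0.70·0.30/80) = 0.051235.
Test statistic (full precision, shown to 4 dp): z = (53/80 − 0.70)/SE₀ ≈ -0.7319.
p-value = P(Z ≤ z) with z = -0.7319 → 0.232.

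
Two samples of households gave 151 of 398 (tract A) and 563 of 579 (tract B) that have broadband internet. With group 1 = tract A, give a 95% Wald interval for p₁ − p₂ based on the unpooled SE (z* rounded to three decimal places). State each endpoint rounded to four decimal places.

p̂₁ = 151/398 = 0.37940, p̂₂ = 563/579 = 0.97237; p̂₁ − p̂₂ = -0.59297.
Unpooled SE = √(p̂₁(1−p̂₁)/n₁ + p̂₂(1−p̂₂)/n₂) = √(0.000591595 + 0.000046408) = 0.025259.
The 95% critical value is z* = 1.960. Margin of error = 0.04951.
CI: -0.59297 ± 0.04951 = (-0.6425, -0.5435).

(-0.6425, -0.5435)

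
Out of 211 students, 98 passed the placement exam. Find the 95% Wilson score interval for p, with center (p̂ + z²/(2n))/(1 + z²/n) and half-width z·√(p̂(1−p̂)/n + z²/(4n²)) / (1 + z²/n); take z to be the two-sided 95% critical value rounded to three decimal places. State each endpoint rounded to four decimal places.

(0.3984, 0.5318)

p̂ = 98/211 = 0.46445; z = 1.960, so z² = 3.841600.
1 + z²/n = 1.018207.
Center = (0.46445 + 0.009103)/1.018207 = 0.46509.
Radicand: p̂(1−p̂)/n + z²/(4n²) = 0.001178846 + 0.000021572 = 0.001200418.
Half-width = z·√(radicand)/denom = 1.960·0.034647/1.018207 = 0.06669.
Interval: 0.46509 ± 0.06669 → (0.3984, 0.5318).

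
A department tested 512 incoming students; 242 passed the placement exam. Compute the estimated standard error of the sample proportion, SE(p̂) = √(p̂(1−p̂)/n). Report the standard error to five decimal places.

With x = 242 successes in n = 512, p̂ = 0.47266.
p̂(1−p̂) = 0.47266·0.52734 = 0.249253.
Dividing by n and taking the root: √0.000486822 = 0.02206.

SE = 0.02206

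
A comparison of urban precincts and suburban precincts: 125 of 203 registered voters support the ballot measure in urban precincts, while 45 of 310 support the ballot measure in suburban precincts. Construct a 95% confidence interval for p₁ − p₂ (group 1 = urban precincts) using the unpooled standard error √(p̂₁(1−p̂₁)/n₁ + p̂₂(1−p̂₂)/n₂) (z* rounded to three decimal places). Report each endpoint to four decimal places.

(0.3930, 0.5482)

p̂₁ = 0.61576, p̂₂ = 0.14516, so the observed difference is 0.47060.
SE = √(0.001165511 + 0.000400289) = √0.001565800 = 0.039570.
z* = 1.960 at the 95% level. Margin = 1.960·0.039570 = 0.07756.
So the interval runs from 0.3930 to 0.5482.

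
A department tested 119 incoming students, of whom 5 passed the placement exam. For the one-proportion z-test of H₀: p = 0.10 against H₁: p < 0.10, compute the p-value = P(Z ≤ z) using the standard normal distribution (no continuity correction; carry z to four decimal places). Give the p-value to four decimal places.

p-value = 0.0175

With x = 5 successes in n = 119, p̂ = 0.04202.
Under H₀, SE = √(p₀(1−p₀)/n) = √(0.10·0.90/119) = √0.000756303 = 0.027501.
Test statistic (full precision, shown to 4 dp): z = (5/119 − 0.10)/SE₀ ≈ -2.1084.
p-value = P(Z ≤ z) with z = -2.1084 → 0.0175.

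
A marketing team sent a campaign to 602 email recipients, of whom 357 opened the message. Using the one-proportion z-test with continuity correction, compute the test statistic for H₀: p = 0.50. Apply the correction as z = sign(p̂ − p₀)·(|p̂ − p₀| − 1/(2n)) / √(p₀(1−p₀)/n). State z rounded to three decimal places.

p̂ = 357/602 = 0.59302. p̂ − p₀ = 0.093023.
1/(2n) = 0.000831.
Corrected numerator: |0.093023| − 0.000831 = 0.092192.
SE₀ = √(0.50·0.50/602) = 0.020378.
z = +0.092192/0.020378 = 4.524.

z = 4.524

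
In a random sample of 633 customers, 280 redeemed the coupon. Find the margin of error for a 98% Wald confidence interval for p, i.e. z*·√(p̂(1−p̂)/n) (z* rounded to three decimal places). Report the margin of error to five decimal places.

Sample proportion p̂ = 280/633 = 0.44234.
Standard error of p̂: √(0.246675/633) = √0.000389692 = 0.019741.
The 98% critical value is z* = 2.326.
ME = 2.326·0.019741 = 0.04592.

ME = 0.04592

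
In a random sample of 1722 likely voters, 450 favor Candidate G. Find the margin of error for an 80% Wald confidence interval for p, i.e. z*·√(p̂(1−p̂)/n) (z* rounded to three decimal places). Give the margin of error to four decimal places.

ME = 0.0136

Sample proportion p̂ = 450/1722 = 0.26132.
SE(p̂) = √(0.26132·0.73868/1722) = 0.010588.
z* = 1.282 at the 80% level.
ME = 1.282·0.010588 = 0.0136.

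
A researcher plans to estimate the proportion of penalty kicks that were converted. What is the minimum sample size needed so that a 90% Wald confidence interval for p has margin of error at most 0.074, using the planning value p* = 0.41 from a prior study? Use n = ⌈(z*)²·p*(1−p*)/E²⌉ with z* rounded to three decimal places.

The 90% critical value is z* = 1.645.
p*(1−p*) = 0.41·0.59 = 0.2419.
Required n before rounding: 2.706025 × 0.2419 / 0.074² = 119.538.
⌈119.538⌉ = 120.

n = 120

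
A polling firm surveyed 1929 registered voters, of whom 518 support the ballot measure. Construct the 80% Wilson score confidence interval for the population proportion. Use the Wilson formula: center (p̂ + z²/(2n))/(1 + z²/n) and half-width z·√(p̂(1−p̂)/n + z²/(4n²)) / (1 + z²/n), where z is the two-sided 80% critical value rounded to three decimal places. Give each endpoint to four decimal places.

Here p̂ = 518/1929 = 0.26853 and z = 1.282 (z² = 1.643524).
Denominator 1 + z²/n = 1 + 1.643524/1929 = 1.000852.
Adjusted center: (0.26853 + z²/(2n))/1.000852 = 0.26873.
Radicand: p̂(1−p̂)/n + z²/(4n²) = 0.000101826 + 0.000000110 = 0.000101936.
Half-width = z·√(radicand)/denom = 1.282·0.010096/1.000852 = 0.01293.
CI: 0.26873 ± 0.01293 = (0.2558, 0.2817).

(0.2558, 0.2817)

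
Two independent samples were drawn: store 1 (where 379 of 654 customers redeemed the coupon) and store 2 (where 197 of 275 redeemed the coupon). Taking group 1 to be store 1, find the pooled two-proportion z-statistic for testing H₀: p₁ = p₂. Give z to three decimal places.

Sample proportions: p̂₁ = 379/654 = 0.57951 and p̂₂ = 197/275 = 0.71636.
Pooling: p̂ = 576/929 = 0.62002.
SE = √[p̂(1−p̂)(1/n₁+1/n₂)] = √[0.62002·0.37998·(1/654+1/275)] ≈ 0.034885.
z = -0.13685/0.034885 = -3.923.

z = -3.923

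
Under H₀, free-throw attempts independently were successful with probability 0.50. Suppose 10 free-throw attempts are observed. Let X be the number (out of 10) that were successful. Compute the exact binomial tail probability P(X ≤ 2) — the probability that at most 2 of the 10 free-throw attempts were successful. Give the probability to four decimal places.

P = 0.0547

X ~ Binomial(n=10, p=0.50).
P(X ≤ 2) = C(10,0)·0.50^0·0.50^10 + C(10,1)·0.50^1·0.50^9 + C(10,2)·0.50^2·0.50^8.
= 0.000977 + 0.009766 + 0.043945 = 0.0547.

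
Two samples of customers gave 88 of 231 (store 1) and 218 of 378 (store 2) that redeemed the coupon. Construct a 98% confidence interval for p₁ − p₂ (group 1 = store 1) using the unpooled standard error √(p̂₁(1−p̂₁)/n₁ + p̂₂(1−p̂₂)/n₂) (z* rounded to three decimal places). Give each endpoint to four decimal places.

p̂₁ = 0.38095, p̂₂ = 0.57672, so the observed difference is -0.19577.
SE = √(0.001020899 + 0.000645805) = √0.001666704 = 0.040825.
The 98% critical value is z* = 2.326. Margin = 2.326·0.040825 = 0.09496.
CI: -0.19577 ± 0.09496 = (-0.2907, -0.1008).

(-0.2907, -0.1008)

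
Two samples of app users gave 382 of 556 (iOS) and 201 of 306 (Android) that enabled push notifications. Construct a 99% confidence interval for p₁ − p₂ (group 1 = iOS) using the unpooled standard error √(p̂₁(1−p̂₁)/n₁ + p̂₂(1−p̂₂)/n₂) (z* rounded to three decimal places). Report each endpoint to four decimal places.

p̂₁ = 382/556 = 0.68705, p̂₂ = 201/306 = 0.65686; p̂₁ − p̂₂ = 0.03019.
SE = √(0.000386713 + 0.000736582) = √0.001123295 = 0.033516.
z* = 2.576 at the 99% level. Margin = 2.576·0.033516 = 0.08634.
CI: 0.03019 ± 0.08634 = (-0.0561, 0.1165).

(-0.0561, 0.1165)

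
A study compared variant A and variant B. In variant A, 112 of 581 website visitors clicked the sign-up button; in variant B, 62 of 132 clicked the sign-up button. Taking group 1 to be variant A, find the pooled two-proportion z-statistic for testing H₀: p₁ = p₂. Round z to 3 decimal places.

z = -6.687

Sample proportions: p̂₁ = 112/581 = 0.19277 and p̂₂ = 62/132 = 0.46970.
Pooled p̂ = (112+62)/(581+132) = 174/713 = 0.24404.
SE = √[p̂(1−p̂)(1/n₁+1/n₂)] = √[0.24404·0.75596·(1/581+1/132)] ≈ 0.041414.
z = -0.27693/0.041414 = -6.687.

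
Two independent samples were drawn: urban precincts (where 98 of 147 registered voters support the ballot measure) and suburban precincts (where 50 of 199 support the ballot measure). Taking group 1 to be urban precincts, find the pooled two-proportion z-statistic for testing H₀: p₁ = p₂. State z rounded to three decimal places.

p̂₁ = 98/147 = 0.66667, p̂₂ = 50/199 = 0.25126.
Pooled p̂ = (98+50)/(147+199) = 148/346 = 0.42775.
SE = √[p̂(1−p̂)(1/n₁+1/n₂)] = √[0.42775·0.57225·(1/147+1/199)] ≈ 0.053807.
z = (p̂₁ − p̂₂)/SE = (0.66667 − 0.25126)/0.053807 = 0.41541/0.053807 = 7.720.

z = 7.720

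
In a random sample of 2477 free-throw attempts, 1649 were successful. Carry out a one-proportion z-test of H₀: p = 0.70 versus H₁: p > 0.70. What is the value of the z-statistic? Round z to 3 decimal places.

z = -3.723

With x = 1649 successes in n = 2477, p̂ = 0.66572.
SE₀ = √(0.70·0.30/2477) = 0.009208.
z = (0.66572 − 0.70)/0.009208 = -0.03428/0.009208 = -3.723.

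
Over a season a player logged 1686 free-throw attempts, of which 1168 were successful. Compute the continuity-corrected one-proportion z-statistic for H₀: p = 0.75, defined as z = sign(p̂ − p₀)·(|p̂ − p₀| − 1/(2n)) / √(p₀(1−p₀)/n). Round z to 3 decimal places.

z = -5.399

p̂ = 1168/1686 = 0.69276. p̂ − p₀ = -0.057236.
Continuity correction 1/(2n) = 1/3372 = 0.000297.
Corrected numerator: |-0.057236| − 0.000297 = 0.056939.
Under H₀, SE = √(p₀(1−p₀)/n) = √(0.75·0.25/1686) = √0.000111210 = 0.010546.
z = (−)0.056939/0.010546 = -5.399.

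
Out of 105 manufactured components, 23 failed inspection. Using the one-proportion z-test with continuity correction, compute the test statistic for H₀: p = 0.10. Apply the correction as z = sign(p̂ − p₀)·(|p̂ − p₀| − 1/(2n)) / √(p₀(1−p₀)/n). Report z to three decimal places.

z = 3.904

With x = 23 successes in n = 105, p̂ = 0.21905. p̂ − p₀ = 0.119048.
Continuity correction 1/(2n) = 1/210 = 0.004762.
Corrected numerator: |0.119048| − 0.004762 = 0.114286.
Under H₀, SE = √(p₀(1−p₀)/n) = √(0.10·0.90/105) = √0.000857143 = 0.029277.
z = (+)0.114286/0.029277 = 3.904.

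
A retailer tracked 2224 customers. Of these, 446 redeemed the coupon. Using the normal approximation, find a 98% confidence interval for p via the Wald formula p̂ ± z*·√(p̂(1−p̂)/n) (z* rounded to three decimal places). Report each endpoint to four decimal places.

(0.1808, 0.2203)

With x = 446 successes in n = 2224, p̂ = 0.20054.
Standard error of p̂: √(0.160323/2224) = √0.000072088 = 0.008490.
For 98% confidence, z* = 2.326.
Margin of error: 2.326 × 0.008490 = 0.01975.
CI: 0.20054 ± 0.01975 = (0.1808, 0.2203).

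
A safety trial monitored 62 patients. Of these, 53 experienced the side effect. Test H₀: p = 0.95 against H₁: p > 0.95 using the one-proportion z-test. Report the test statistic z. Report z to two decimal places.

z = -3.44

p̂ = 53/62 = 0.85484.
Under H₀, SE = √(p₀(1−p₀)/n) = √(0.95·0.05/62) = √0.000766129 = 0.027679.
Test statistic: z = -0.09516/0.027679 = -3.44.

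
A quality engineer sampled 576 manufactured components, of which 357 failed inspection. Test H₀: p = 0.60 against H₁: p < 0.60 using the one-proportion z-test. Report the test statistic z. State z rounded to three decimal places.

z = 0.970

The sample proportion is 357/576 = 0.61979.
SE₀ = √(0.60·0.40/576) = 0.020412.
Test statistic: z = 0.01979/0.020412 = 0.970.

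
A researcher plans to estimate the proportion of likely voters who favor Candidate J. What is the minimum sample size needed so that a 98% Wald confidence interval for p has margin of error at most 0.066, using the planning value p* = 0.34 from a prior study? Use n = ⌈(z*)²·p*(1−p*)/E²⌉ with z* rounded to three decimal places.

For 98% confidence, z* = 2.326.
p*(1−p*) = 0.34·0.66 = 0.2244.
Required n before rounding: 5.410276 × 0.2244 / 0.066² = 278.711.
Rounding up, n = 279.

n = 279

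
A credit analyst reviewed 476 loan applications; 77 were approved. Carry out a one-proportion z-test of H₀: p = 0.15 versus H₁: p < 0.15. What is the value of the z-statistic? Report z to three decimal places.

z = 0.719

With x = 77 successes in n = 476, p̂ = 0.16176.
Null standard error: √(0.15·0.85/476) = √0.000267857 = 0.016366.
z = (p̂ − p₀)/SE = (0.16176 − 0.15)/0.016366 = 0.719.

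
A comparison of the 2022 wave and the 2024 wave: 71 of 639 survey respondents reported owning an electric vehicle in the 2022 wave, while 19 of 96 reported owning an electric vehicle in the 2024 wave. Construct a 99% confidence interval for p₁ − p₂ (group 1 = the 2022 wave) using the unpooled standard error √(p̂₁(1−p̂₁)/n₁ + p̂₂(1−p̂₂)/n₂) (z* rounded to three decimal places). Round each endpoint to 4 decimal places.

p̂₁ = 0.11111, p̂₂ = 0.19792, so the observed difference is -0.08681.
SE = √(0.000154562 + 0.001653601) = √0.001808163 = 0.042523.
For 99% confidence, z* = 2.576. Margin of error = 0.10954.
CI: -0.08681 ± 0.10954 = (-0.1963, 0.0227).

(-0.1963, 0.0227)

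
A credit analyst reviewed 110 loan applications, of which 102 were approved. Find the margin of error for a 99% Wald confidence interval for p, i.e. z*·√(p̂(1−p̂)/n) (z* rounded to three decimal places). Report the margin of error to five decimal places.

p̂ = 102/110 = 0.92727.
SE(p̂) = √(0.92727·0.07273/110) = 0.024760.
For 99% confidence, z* = 2.576.
ME = 2.576·0.024760 = 0.06378.

ME = 0.06378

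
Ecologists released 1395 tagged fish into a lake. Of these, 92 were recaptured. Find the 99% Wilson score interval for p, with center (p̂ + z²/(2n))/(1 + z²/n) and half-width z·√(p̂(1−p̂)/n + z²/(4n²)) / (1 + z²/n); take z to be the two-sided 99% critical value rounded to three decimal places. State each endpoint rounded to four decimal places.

p̂ = 92/1395 = 0.06595; z = 2.576, so z² = 6.635776.
1 + z²/n = 1.004757.
Center = (0.06595 + 0.002378)/1.004757 = 0.06800.
Radicand: p̂(1−p̂)/n + z²/(4n²) = 0.000044158 + 0.000000852 = 0.000045010.
Half-width = 2.576·√0.000045010/1.004757 = 0.01720.
So the interval runs from 0.0508 to 0.0852.

(0.0508, 0.0852)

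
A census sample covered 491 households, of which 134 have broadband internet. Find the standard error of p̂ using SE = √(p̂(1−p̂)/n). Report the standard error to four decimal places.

The sample proportion is 134/491 = 0.27291.
p̂(1−p̂) = 0.198430.
Dividing by n and taking the root: √0.000404134 = 0.0201.

SE = 0.0201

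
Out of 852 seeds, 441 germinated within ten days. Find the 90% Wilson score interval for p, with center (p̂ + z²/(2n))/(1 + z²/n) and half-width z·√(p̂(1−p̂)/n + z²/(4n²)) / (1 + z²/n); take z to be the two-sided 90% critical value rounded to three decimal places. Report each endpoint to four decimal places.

(0.4894, 0.5457)

Here p̂ = 441/852 = 0.51761 and z = 1.645 (z² = 2.706025).
Denominator 1 + z²/n = 1 + 2.706025/852 = 1.003176.
Center = (0.51761 + 0.001588)/1.003176 = 0.51755.
Radicand: p̂(1−p̂)/n + z²/(4n²) = 0.000293063 + 0.000000932 = 0.000293995.
Half-width = z·√(radicand)/denom = 1.645·0.017146/1.003176 = 0.02812.
Interval: 0.51755 ± 0.02812 → (0.4894, 0.5457).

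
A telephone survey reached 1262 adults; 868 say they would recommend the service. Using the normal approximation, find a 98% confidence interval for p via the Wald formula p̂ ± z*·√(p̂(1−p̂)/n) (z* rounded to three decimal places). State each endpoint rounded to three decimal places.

Sample proportion p̂ = 868/1262 = 0.68780.
SE = √(p̂(1−p̂)/n) = √(0.214732/1262) = 0.013044.
z* = 2.326 at the 98% level.
Margin = 2.326·0.013044 = 0.03034.
Interval: 0.68780 ± 0.03034 → (0.657, 0.718).

(0.657, 0.718)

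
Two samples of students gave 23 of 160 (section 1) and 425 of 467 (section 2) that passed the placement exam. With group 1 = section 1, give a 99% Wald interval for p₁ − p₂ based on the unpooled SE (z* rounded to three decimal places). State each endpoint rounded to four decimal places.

p̂₁ = 23/160 = 0.14375, p̂₂ = 425/467 = 0.91006; p̂₁ − p̂₂ = -0.76631.
Unpooled SE = √(p̂₁(1−p̂₁)/n₁ + p̂₂(1−p̂₂)/n₂) = √(0.000769287 + 0.000175262) = 0.030734.
For 99% confidence, z* = 2.576. Margin of error = 0.07917.
Interval: -0.76631 ± 0.07917 → (-0.8455, -0.6871).

(-0.8455, -0.6871)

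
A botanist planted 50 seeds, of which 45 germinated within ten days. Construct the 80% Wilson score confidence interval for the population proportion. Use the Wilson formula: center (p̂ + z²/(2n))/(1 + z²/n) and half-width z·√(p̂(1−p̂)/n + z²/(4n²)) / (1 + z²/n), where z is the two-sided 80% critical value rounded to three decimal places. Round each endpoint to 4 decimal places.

(0.8323, 0.9423)

Here p̂ = 45/50 = 0.90000 and z = 1.282 (z² = 1.643524).
Denominator 1 + z²/n = 1 + 1.643524/50 = 1.032870.
Adjusted center: (0.90000 + z²/(2n))/1.032870 = 0.88727.
Radicand: p̂(1−p̂)/n + z²/(4n²) = 0.001800000 + 0.000164352 = 0.001964352.
Half-width = 1.282·√0.001964352/1.032870 = 0.05501.
CI: 0.88727 ± 0.05501 = (0.8323, 0.9423).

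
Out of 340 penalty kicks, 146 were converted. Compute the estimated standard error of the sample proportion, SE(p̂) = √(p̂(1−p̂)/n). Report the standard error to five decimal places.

SE = 0.02684

The sample proportion is 146/340 = 0.42941.
p̂(1−p̂) = 0.42941·0.57059 = 0.245017.
SE = √(0.245017/340) = √0.000720638 = 0.02684.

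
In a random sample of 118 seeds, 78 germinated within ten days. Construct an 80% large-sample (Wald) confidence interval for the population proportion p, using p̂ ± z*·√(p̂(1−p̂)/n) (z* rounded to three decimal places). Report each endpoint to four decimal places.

p̂ = 78/118 = 0.66102.
SE(p̂) = √(0.66102·0.33898/118) = 0.043577.
z* = 1.282 at the 80% level.
Margin = 1.282·0.043577 = 0.05587.
CI: 0.66102 ± 0.05587 = (0.6052, 0.7169).

(0.6052, 0.7169)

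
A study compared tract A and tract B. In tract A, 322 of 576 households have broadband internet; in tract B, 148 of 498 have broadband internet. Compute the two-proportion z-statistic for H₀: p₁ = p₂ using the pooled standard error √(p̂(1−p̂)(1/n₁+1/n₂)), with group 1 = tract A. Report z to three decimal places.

Sample proportions: p̂₁ = 322/576 = 0.55903 and p̂₂ = 148/498 = 0.29719.
Pooling: p̂ = 470/1074 = 0.43762.
SE = √[p̂(1−p̂)(1/n₁+1/n₂)] = √[0.43762·0.56238·(1/576+1/498)] ≈ 0.030356.
z = (p̂₁ − p̂₂)/SE = (0.55903 − 0.29719)/0.030356 = 0.26184/0.030356 = 8.626.

z = 8.626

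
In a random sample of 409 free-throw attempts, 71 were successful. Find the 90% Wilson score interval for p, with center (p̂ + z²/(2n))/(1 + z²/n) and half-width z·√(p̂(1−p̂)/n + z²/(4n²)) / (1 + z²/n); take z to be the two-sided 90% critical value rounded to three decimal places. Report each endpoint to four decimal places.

p̂ = 71/409 = 0.17359; z = 1.645, so z² = 2.706025.
1 + z²/n = 1.006616.
Center = (0.17359 + 0.003308)/1.006616 = 0.17574.
Radicand: p̂(1−p̂)/n + z²/(4n²) = 0.000350756 + 0.000004044 = 0.000354800.
Half-width = 1.645·√0.000354800/1.006616 = 0.03078.
So the interval runs from 0.1450 to 0.2065.

(0.1450, 0.2065)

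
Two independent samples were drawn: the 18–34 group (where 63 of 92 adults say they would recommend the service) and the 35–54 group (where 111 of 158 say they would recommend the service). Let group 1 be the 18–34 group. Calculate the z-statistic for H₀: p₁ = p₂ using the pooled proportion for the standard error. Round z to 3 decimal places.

z = -0.294

Sample proportions: p̂₁ = 63/92 = 0.68478 and p̂₂ = 111/158 = 0.70253.
Pooling: p̂ = 174/250 = 0.69600.
SE = √[p̂(1−p̂)(1/n₁+1/n₂)] = √[0.69600·0.30400·(1/92+1/158)] ≈ 0.060324.
z = -0.01775/0.060324 = -0.294.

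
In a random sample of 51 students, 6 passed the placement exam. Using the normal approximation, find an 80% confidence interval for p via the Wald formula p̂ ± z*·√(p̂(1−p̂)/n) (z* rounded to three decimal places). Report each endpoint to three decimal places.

(0.060, 0.175)

Sample proportion p̂ = 6/51 = 0.11765.
SE = √(p̂(1−p̂)/n) = √(0.103806/51) = 0.045116.
For 80% confidence, z* = 1.282.
Margin = 1.282·0.045116 = 0.05784.
So the interval runs from 0.060 to 0.175.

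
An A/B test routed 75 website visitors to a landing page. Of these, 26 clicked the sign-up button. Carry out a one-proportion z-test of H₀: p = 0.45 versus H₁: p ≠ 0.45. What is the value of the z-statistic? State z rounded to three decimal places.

With x = 26 successes in n = 75, p̂ = 0.34667.
Null standard error: √(0.45·0.55/75) = √0.003300000 = 0.057446.
Test statistic: z = -0.10333/0.057446 = -1.799.

z = -1.799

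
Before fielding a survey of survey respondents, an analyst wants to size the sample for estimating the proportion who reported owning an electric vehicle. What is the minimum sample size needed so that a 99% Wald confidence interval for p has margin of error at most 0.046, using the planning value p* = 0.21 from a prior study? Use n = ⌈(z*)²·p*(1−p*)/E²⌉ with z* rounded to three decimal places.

n = 521

For 99% confidence, z* = 2.576.
p*(1−p*) = 0.1659.
(z*)²·p*(1−p*)/E² = 6.635776·0.1659/0.002116 = 520.262.
Rounding up, n = 521.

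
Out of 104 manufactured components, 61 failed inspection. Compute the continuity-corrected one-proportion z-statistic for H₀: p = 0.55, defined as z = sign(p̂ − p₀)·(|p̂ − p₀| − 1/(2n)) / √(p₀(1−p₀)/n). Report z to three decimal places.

z = 0.650

p̂ = 61/104 = 0.58654. p̂ − p₀ = 0.036538.
1/(2n) = 0.004808.
Corrected numerator: |0.036538| − 0.004808 = 0.031730.
SE₀ = √(0.55·0.45/104) = 0.048783.
z = (+)0.031730/0.048783 = 0.650.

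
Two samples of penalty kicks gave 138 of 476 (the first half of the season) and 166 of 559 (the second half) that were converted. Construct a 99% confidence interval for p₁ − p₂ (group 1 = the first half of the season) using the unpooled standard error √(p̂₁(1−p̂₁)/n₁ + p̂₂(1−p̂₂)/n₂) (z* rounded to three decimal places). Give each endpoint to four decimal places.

p̂₁ = 0.28992, p̂₂ = 0.29696, so the observed difference is -0.00704.
Unpooled SE = √(p̂₁(1−p̂₁)/n₁ + p̂₂(1−p̂₂)/n₂) = √(0.000432489 + 0.000373478) = 0.028390.
The 99% critical value is z* = 2.576. Margin of error = 0.07313.
Interval: -0.00704 ± 0.07313 → (-0.0802, 0.0661).

(-0.0802, 0.0661)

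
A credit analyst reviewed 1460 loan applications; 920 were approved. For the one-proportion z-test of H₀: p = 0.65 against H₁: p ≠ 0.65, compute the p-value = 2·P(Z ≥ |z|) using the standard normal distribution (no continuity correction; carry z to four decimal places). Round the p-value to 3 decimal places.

The sample proportion is 920/1460 = 0.63014.
Null standard error: √(0.65·0.35/1460) = √0.000155822 = 0.012483.
z = (p̂ − p₀)/SE = (920/1460 − 0.65)/0.012483 ≈ -1.5912.
From the standard normal, 2·P(Z ≥ |z|) = 0.112.

p-value = 0.112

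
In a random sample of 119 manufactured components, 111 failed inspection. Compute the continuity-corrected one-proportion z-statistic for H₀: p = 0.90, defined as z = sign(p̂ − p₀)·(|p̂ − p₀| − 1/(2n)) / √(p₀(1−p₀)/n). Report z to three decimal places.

p̂ = 111/119 = 0.93277. p̂ − p₀ = 0.032773.
Continuity correction 1/(2n) = 1/238 = 0.004202.
Corrected numerator: |0.032773| − 0.004202 = 0.028571.
SE₀ = √(0.90·0.10/119) = 0.027501.
z = +0.028571/0.027501 = 1.039.

z = 1.039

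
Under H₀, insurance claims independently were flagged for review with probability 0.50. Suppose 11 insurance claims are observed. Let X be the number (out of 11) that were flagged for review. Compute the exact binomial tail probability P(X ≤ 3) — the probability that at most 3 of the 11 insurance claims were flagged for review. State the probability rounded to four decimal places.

X is binomial with n = 11 and p = 0.50.
P(X ≤ 3) = C(11,0)·0.50^0·0.50^11 + C(11,1)·0.50^1·0.50^10 + C(11,2)·0.50^2·0.50^9 + C(11,3)·0.50^3·0.50^8.
= 0.000488 + 0.005371 + 0.026855 + 0.080566 = 0.1133.

P = 0.1133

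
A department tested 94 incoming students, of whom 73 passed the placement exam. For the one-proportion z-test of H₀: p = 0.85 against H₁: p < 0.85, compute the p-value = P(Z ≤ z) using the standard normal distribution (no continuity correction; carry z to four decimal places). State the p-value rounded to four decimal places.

The sample proportion is 73/94 = 0.77660.
Under H₀, SE = √(p₀(1−p₀)/n) = √(0.85·0.15/94) = √0.001356383 = 0.036829.
z = (p̂ − p₀)/SE = (73/94 − 0.85)/0.036829 ≈ -1.9931.
p-value = P(Z ≤ z) with z = -1.9931 → 0.0231.

p-value = 0.0231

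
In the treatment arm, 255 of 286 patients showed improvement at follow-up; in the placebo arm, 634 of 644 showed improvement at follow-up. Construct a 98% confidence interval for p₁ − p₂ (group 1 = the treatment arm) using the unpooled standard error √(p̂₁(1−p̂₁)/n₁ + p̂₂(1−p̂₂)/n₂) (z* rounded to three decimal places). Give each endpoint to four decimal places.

p̂₁ = 0.89161, p̂₂ = 0.98447, so the observed difference is -0.09286.
Unpooled SE = √(p̂₁(1−p̂₁)/n₁ + p̂₂(1−p̂₂)/n₂) = √(0.000337912 + 0.000023737) = 0.019017.
z* = 2.326 at the 98% level. Margin of error = 0.04423.
So the interval runs from -0.1371 to -0.0486.

(-0.1371, -0.0486)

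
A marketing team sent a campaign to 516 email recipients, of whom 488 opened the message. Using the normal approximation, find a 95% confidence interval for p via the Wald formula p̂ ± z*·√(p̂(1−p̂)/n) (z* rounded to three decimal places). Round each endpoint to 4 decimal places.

(0.9262, 0.9653)

The sample proportion is 488/516 = 0.94574.
Standard error of p̂: √(0.051319/516) = √0.000099455 = 0.009973.
The 95% critical value is z* = 1.960.
Margin = 1.960·0.009973 = 0.01955.
So the interval runs from 0.9262 to 0.9653.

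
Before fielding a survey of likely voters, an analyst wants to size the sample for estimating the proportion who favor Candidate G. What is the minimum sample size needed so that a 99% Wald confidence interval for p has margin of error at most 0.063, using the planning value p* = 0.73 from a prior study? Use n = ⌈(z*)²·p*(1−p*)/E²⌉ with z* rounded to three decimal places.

z* = 2.576 at the 99% level.
p*(1−p*) = 0.1971.
(z*)²·p*(1−p*)/E² = 6.635776·0.1971/0.003969 = 329.532.
Rounding up, n = 330.

n = 330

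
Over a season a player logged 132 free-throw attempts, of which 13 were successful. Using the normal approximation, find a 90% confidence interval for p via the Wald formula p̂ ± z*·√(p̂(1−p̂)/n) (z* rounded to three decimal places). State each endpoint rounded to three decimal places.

(0.056, 0.141)

The sample proportion is 13/132 = 0.09848.
SE(p̂) = √(0.09848·0.90152/132) = 0.025935.
z* = 1.645 at the 90% level.
Margin of error: 1.645 × 0.025935 = 0.04266.
Interval: 0.09848 ± 0.04266 → (0.056, 0.141).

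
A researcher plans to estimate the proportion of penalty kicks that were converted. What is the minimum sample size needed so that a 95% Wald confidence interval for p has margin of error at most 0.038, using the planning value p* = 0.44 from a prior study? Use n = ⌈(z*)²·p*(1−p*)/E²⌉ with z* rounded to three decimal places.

n = 656

The 95% critical value is z* = 1.960.
p*(1−p*) = 0.44·0.56 = 0.2464.
Required n before rounding: 3.841600 × 0.2464 / 0.038² = 655.520.
⌈655.520⌉ = 656.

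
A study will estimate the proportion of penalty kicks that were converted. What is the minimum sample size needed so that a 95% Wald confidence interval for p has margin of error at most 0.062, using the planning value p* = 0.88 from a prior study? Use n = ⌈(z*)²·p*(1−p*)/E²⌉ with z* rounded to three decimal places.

n = 106

The 95% critical value is z* = 1.960.
p*(1−p*) = 0.1056.
(z*)²·p*(1−p*)/E² = 3.841600·0.1056/0.003844 = 105.534.
Rounding up, n = 106.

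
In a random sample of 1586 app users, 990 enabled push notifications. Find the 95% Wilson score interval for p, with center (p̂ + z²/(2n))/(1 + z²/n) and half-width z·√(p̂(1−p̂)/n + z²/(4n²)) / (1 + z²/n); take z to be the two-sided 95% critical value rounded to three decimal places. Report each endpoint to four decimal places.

p̂ = 990/1586 = 0.62421; z = 1.960, so z² = 3.841600.
1 + z²/n = 1.002422.
Adjusted center: (0.62421 + z²/(2n))/1.002422 = 0.62391.
Radicand: p̂(1−p̂)/n + z²/(4n²) = 0.000147901 + 0.000000382 = 0.000148283.
Half-width = z·√(radicand)/denom = 1.960·0.012177/1.002422 = 0.02381.
Interval: 0.62391 ± 0.02381 → (0.6001, 0.6477).

(0.6001, 0.6477)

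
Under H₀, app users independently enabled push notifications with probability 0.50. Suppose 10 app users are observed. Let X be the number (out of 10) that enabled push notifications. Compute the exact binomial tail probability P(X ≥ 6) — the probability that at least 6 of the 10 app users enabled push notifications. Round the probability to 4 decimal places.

P = 0.3770

X is binomial with n = 10 and p = 0.50.
P(X ≥ 6) = Σ_{j=6}^{10} C(10,j)·0.50^j·0.50^{10−j}.
= 0.205078 + 0.117188 + 0.043945 + 0.009766 + 0.000977 = 0.3770.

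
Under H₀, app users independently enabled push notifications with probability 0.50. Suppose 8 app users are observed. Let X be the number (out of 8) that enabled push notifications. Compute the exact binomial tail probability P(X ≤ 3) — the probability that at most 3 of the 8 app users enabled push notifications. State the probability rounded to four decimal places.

P = 0.3633

X is binomial with n = 8 and p = 0.50.
P(X ≤ 3) = C(8,0)·0.50^0·0.50^8 + C(8,1)·0.50^1·0.50^7 + C(8,2)·0.50^2·0.50^6 + C(8,3)·0.50^3·0.50^5.
= 0.003906 + 0.031250 + 0.109375 + 0.218750 = 0.3633.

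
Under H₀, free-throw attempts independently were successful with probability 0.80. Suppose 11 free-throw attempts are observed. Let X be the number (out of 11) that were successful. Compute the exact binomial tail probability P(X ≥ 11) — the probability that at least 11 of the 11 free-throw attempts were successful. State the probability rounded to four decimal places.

X is binomial with n = 11 and p = 0.80.
P(X ≥ 11) = C(11,11)·0.80^11·0.20^0.
= 0.085899 = 0.0859.

P = 0.0859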